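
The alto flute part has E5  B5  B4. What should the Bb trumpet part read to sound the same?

C#5 G#5 G#4

First find concert pitch: the alto flute sounds a perfect fourth below written, so E5 B5 B4 sounds B4 F#5 F#4.
Then write for Bb trumpet: it sounds a major second below written, so the part must be a major second above concert.
B4 → C#5
F#5 → G#5
F#4 → G#4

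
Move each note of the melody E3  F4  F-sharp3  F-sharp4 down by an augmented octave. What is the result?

Eb2 Fb3 F2 F3

E3 -> Eb2
F4 -> Fb3
F#3 -> F2
F#4 -> F3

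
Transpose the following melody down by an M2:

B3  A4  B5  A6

B3 to A3
A4 to G4
B5 to A5
A6 to G6

A3 G4 A5 G6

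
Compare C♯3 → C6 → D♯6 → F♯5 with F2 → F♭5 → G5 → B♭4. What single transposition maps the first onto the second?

down an augmented fifth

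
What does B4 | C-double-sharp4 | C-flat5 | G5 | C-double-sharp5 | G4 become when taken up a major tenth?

D#6 E##5 Eb6 B6 E##6 B5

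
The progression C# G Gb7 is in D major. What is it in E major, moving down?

D major down to E major is a minor seventh; each chord root moves by that interval while the quality stays the same.
C#: root C# down a minor seventh → D#, giving D#.
G: root G down a minor seventh → A, giving A.
Gb7: root Gb down a minor seventh → Ab, giving Ab7.

D# A Ab7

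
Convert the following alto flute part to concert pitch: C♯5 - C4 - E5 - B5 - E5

G#4 G3 B4 F#5 B4

Written C4 on the alto flute sounds as G3, a perfect fourth lower; apply that shift to every note.
C#5 becomes G#4
C4 becomes G3
E5 becomes B4
B5 becomes F#5
E5 becomes B4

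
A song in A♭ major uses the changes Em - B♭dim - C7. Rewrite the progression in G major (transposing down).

D#m Adim B7

A♭ major down to G major is a minor second; each chord root moves by that interval while the quality stays the same.
Em: root E down a minor second → D#, giving D#m.
B♭dim: root B♭ down a minor second → A, giving Adim.
C7: root C down a minor second → B, giving B7.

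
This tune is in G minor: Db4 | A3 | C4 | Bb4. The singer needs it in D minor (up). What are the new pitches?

Ab4 E4 G4 F5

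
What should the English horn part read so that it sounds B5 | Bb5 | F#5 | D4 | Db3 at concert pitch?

F#6 F6 C#6 A4 Ab3

Written C4 sounds as F3 on the English horn, so concert pitches are written a perfect fifth up.
B5 gives F#6
Bb5 gives F6
F#5 gives C#6
D4 gives A4
Db3 gives Ab3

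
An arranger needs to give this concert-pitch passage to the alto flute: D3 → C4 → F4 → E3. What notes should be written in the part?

G3 F4 Bb4 A3

The alto flute sounds a perfect fourth below written, so the written part must be a perfect fourth above concert — transpose each note up.
D3 gives G3
C4 gives F4
F4 gives Bb4
E3 gives A3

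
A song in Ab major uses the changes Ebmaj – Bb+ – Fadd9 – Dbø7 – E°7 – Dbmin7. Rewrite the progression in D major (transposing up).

Ab major up to D major is an augmented fourth; each chord root moves by that interval while the quality stays the same.
Ebmaj: root Eb up an augmented fourth → A, giving Amaj.
Bb+: root Bb up an augmented fourth → E, giving E+.
Fadd9: root F up an augmented fourth → B, giving Badd9.
Dbø7: root Db up an augmented fourth → G, giving Gø7.
E°7: root E up an augmented fourth → A#, giving A#°7.
Dbmin7: root Db up an augmented fourth → G, giving Gmin7.

Amaj E+ Badd9 Gø7 A#°7 Gmin7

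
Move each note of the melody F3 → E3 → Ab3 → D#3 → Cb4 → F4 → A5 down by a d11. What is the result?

F3: an eleventh down reaches C, and 16 semitones makes it C#2.
E3: an eleventh down reaches B, and 16 semitones makes it B#1.
Ab3 down a diminished eleventh is E2.
D#3: an eleventh down reaches A, and 16 semitones makes it A##1.
Cb4: an eleventh down reaches G, and 16 semitones makes it G2.
F4: an eleventh down reaches C, and 16 semitones makes it C#3.
A5 down a diminished eleventh is E#4.

C#2 B#1 E2 A##1 G2 C#3 E#4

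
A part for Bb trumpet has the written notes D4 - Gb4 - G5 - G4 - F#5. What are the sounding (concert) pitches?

C4 Fb4 F5 F4 E5

The Bb trumpet sounds a major second below written, so transpose each written note down a major second.
D4 gives C4
Gb4 gives Fb4
G5 gives F5
G4 gives F4
F#5 gives E5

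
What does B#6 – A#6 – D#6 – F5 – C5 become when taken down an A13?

B#6 → D5
A#6 → C5
D#6 → F4
F5 → Abb3
C5 → Ebb3

D5 C5 F4 Abb3 Ebb3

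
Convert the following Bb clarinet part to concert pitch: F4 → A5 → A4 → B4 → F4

The Bb clarinet sounds a major second below written, so transpose each written note down a major second.
F4 gives Eb4
A5 gives G5
A4 gives G4
B4 gives A4
F4 gives Eb4

Eb4 G5 G4 A4 Eb4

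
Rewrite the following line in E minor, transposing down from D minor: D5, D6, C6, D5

E4 E5 D5 E4

D minor to E minor down is a minor seventh, so every note moves down by that interval.
D5 -> E4
D6 -> E5
C6 -> D5
D5 -> E4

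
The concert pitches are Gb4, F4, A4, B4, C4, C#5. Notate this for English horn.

Db5 C5 E5 F#5 G4 G#5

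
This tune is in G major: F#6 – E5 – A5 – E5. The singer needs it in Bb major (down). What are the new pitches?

A5 G4 C5 G4

From G down to Bb is a major sixth; apply that to each pitch.
F#6 → A5
E5 → G4
A5 → C5
E5 → G4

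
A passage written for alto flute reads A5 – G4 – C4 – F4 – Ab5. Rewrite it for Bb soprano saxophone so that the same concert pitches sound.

F#5 E4 A3 D4 F5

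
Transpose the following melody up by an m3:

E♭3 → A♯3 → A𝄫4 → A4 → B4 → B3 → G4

Gb3 C#4 Cbb5 C5 D5 D4 Bb4

Eb3 becomes Gb3
A#3 becomes C#4
Abb4 becomes Cbb5
A4 becomes C5
B4 becomes D5
B3 becomes D4
G4 becomes Bb4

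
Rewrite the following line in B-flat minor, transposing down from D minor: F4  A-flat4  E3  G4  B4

Db4 Fb4 C3 Eb4 G4

D minor to B-flat minor down is a major third, so every note moves down by that interval.
F4 to Db4
Ab4 to Fb4
E3 to C3
G4 to Eb4
B4 to G4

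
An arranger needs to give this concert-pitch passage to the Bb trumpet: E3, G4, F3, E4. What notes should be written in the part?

The Bb trumpet sounds a major second below written, so the written part must be a major second above concert — transpose each note up.
E3 -> F#3
G4 -> A4
F3 -> G3
E4 -> F#4

F#3 A4 G3 F#4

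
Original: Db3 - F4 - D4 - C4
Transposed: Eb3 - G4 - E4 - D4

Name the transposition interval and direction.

up a major second

From Db3 to Eb3 is 2 letter names — a second of some quality.
Db3 to Eb3 is 2 semitones, which makes it a major second; the second version is higher, so the direction is up.
Checking another pair — C4 → D4 — gives the same interval.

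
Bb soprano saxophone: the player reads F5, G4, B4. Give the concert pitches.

Eb5 F4 A4

Written C4 on the Bb soprano saxophone sounds as Bb3, a major second lower; apply that shift to every note.
F5 becomes Eb5
G4 becomes F4
B4 becomes A4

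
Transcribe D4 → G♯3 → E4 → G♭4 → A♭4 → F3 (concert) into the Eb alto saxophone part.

B4 E#4 C#5 Eb5 F5 D4

The Eb alto saxophone sounds a major sixth below written, so the written part must be a major sixth above concert — transpose each note up.
D4 -> B4
G#3 -> E#4
E4 -> C#5
Gb4 -> Eb5
Ab4 -> F5
F3 -> D4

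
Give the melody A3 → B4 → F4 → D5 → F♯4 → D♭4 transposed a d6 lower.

A3 becomes C##3
B4 becomes D##4
F4 becomes A#3
D5 becomes F##4
F#4 becomes A##3
Db4 becomes F#3

C##3 D##4 A#3 F##4 A##3 F#3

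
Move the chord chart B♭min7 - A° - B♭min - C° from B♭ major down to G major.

Gmin7 F#° Gmin A°

B♭ major down to G major is a minor third; each chord root moves by that interval while the quality stays the same.
B♭min7: root B♭ down a minor third → G, giving Gmin7.
A°: root A down a minor third → F#, giving F#°.
B♭min: root B♭ down a minor third → G, giving Gmin.
C°: root C down a minor third → A, giving A°.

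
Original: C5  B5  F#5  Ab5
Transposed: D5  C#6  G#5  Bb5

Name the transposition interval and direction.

up a major second

Take the first pair: C5 → D5. C to D spans 2 letter names, so the interval is some kind of second.
C5 to D5 is 2 semitones, which makes it a major second; the second version is higher, so the direction is up.
Checking another pair — Ab5 → Bb5 — gives the same interval.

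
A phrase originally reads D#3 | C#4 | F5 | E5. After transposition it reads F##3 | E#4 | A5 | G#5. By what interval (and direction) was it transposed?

up a major third

From D#3 to F##3 is 3 letter names — a third of some quality.
D#3 to F##3 is 4 semitones, which makes it a major third; the second version is higher, so the direction is up.
Checking another pair — E5 → G#5 — gives the same interval.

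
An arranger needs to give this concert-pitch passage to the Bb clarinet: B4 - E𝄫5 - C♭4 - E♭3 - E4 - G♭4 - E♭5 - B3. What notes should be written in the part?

C#5 Fb5 Db4 F3 F#4 Ab4 F5 C#4

The Bb clarinet sounds a major second below written, so the written part must be a major second above concert — transpose each note up.
B4 becomes C#5
Ebb5 becomes Fb5
Cb4 becomes Db4
Eb3 becomes F3
E4 becomes F#4
Gb4 becomes Ab4
Eb5 becomes F5
B3 becomes C#4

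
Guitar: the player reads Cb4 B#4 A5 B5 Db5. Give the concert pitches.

Cb3 B#3 A4 B4 Db4

The guitar sounds a perfect octave below written, so transpose each written note down a perfect octave.
Cb4 → Cb3
B#4 → B#3
A5 → A4
B5 → B4
Db5 → Db4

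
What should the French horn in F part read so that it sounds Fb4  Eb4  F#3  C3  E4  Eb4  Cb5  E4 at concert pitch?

Cb5 Bb4 C#4 G3 B4 Bb4 Gb5 B4

Written C4 sounds as F3 on the French horn in F, so concert pitches are written a perfect fifth up.
Fb4 → Cb5
Eb4 → Bb4
F#3 → C#4
C3 → G3
E4 → B4
Eb4 → Bb4
Cb5 → Gb5
E4 → B4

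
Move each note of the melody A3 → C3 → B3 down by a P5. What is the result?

D3 F2 E3

A3: a fifth down reaches D, and 7 semitones makes it D3.
C3: a fifth down reaches F, and 7 semitones makes it F2.
A perfect fifth down from B3 gives E3.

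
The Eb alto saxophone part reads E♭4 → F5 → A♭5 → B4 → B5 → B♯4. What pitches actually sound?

Gb3 Ab4 Cb5 D4 D5 D#4

The Eb alto saxophone sounds a major sixth below written, so transpose each written note down a major sixth.
Eb4 gives Gb3
F5 gives Ab4
Ab5 gives Cb5
B4 gives D4
B5 gives D5
B#4 gives D#4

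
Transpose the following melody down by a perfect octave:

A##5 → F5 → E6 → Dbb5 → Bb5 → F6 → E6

A##4 F4 E5 Dbb4 Bb4 F5 E5

A##5: an octave down reaches A, and 12 semitones makes it A##4.
F5 down a perfect octave is F4.
E6 down a perfect octave is E5.
Dbb5 down a perfect octave is Dbb4.
A perfect octave down from Bb5 gives Bb4.
F6: an octave down reaches F, and 12 semitones makes it F5.
E6: an octave down reaches E, and 12 semitones makes it E5.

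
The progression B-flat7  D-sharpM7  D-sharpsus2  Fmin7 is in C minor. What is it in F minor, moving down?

C minor down to F minor is a perfect fifth; each chord root moves by that interval while the quality stays the same.
B-flat7: root B-flat down a perfect fifth → Eb, giving Eb7.
D-sharpM7: root D-sharp down a perfect fifth → G#, giving G#M7.
D-sharpsus2: root D-sharp down a perfect fifth → G#, giving G#sus2.
Fmin7: root F down a perfect fifth → Bb, giving Bbmin7.

Eb7 G#M7 G#sus2 Bbmin7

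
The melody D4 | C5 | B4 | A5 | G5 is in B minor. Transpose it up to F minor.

Ab4 Gb5 F5 Eb6 Db6

From B up to F is a diminished fifth; apply that to each pitch.
D4 -> Ab4
C5 -> Gb5
B4 -> F5
A5 -> Eb6
G5 -> Db6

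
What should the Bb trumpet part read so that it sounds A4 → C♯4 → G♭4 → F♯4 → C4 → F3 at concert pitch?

B4 D#4 Ab4 G#4 D4 G3

The Bb trumpet sounds a major second below written, so the written part must be a major second above concert — transpose each note up.
A4 gives B4
C#4 gives D#4
Gb4 gives Ab4
F#4 gives G#4
C4 gives D4
F3 gives G3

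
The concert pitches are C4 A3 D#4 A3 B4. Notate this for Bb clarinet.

D4 B3 E#4 B3 C#5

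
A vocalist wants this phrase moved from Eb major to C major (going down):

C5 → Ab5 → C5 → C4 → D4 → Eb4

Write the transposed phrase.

A4 F5 A4 A3 B3 C4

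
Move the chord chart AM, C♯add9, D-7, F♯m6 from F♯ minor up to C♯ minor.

F♯ minor up to C♯ minor is a perfect fifth; each chord root moves by that interval while the quality stays the same.
AM: root A up a perfect fifth → E, giving EM.
C♯add9: root C♯ up a perfect fifth → G#, giving G#add9.
D-7: root D up a perfect fifth → A, giving A-7.
F♯m6: root F♯ up a perfect fifth → C#, giving C#m6.

EM G#add9 A-7 C#m6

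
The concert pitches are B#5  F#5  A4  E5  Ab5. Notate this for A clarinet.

D#6 A5 C5 G5 Cb6

Written C4 sounds as A3 on the A clarinet, so concert pitches are written a minor third up.
B#5 gives D#6
F#5 gives A5
A4 gives C5
E5 gives G5
Ab5 gives Cb6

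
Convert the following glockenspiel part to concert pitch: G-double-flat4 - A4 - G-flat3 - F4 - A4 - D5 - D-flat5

The glockenspiel sounds a perfect fifteenth above written, so transpose each written note up a perfect fifteenth.
Gbb4 gives Gbb6
A4 gives A6
Gb3 gives Gb5
F4 gives F6
A4 gives A6
D5 gives D7
Db5 gives Db7

Gbb6 A6 Gb5 F6 A6 D7 Db7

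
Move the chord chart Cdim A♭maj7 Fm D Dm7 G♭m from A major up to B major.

Ddim Bbmaj7 Gm E Em7 Abm

A major up to B major is a major second; each chord root moves by that interval while the quality stays the same.
Cdim: root C up a major second → D, giving Ddim.
A♭maj7: root A♭ up a major second → Bb, giving Bbmaj7.
Fm: root F up a major second → G, giving Gm.
D: root D up a major second → E, giving E.
Dm7: root D up a major second → E, giving Em7.
G♭m: root G♭ up a major second → Ab, giving Abm.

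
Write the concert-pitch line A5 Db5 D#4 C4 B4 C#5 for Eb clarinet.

The Eb clarinet sounds a minor third above written, so the written part must be a minor third below concert — transpose each note down.
A5 to F#5
Db5 to Bb4
D#4 to B#3
C4 to A3
B4 to G#4
C#5 to A#4

F#5 Bb4 B#3 A3 G#4 A#4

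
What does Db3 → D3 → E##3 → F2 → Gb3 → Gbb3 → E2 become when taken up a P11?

Db3: an eleventh up reaches G, and 17 semitones makes it Gb4.
D3 up a perfect eleventh is G4.
A perfect eleventh up from E##3 gives A##4.
F2 up a perfect eleventh is Bb3.
A perfect eleventh up from Gb3 gives Cb5.
Gbb3: an eleventh up reaches C, and 17 semitones makes it Cbb5.
E2: an eleventh up reaches A, and 17 semitones makes it A3.

Gb4 G4 A##4 Bb3 Cb5 Cbb5 A3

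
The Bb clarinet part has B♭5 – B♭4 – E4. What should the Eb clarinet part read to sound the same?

F5 F4 B3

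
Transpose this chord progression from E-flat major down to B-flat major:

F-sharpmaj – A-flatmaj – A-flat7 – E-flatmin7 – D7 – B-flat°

E-flat major down to B-flat major is a perfect fourth; each chord root moves by that interval while the quality stays the same.
F-sharpmaj: root F-sharp down a perfect fourth → C#, giving C#maj.
A-flatmaj: root A-flat down a perfect fourth → Eb, giving Ebmaj.
A-flat7: root A-flat down a perfect fourth → Eb, giving Eb7.
E-flatmin7: root E-flat down a perfect fourth → Bb, giving Bbmin7.
D7: root D down a perfect fourth → A, giving A7.
B-flat°: root B-flat down a perfect fourth → F, giving F°.

C#maj Ebmaj Eb7 Bbmin7 A7 F°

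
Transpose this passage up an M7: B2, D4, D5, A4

A#3 C#5 C#6 G#5

B2 to A#3
D4 to C#5
D5 to C#6
A4 to G#5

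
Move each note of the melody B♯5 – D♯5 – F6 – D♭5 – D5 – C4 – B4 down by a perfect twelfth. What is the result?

E#4 G#3 Bb4 Gb3 G3 F2 E3

B#5 gives E#4
D#5 gives G#3
F6 gives Bb4
Db5 gives Gb3
D5 gives G3
C4 gives F2
B4 gives E3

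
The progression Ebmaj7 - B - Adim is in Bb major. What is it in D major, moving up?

Gmaj7 D# C#dim

Bb major up to D major is a major third; each chord root moves by that interval while the quality stays the same.
Ebmaj7: root Eb up a major third → G, giving Gmaj7.
B: root B up a major third → D#, giving D#.
Adim: root A up a major third → C#, giving C#dim.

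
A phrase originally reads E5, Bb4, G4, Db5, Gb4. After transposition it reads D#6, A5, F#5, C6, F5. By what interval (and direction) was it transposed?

Take the first pair: E5 → D#6. E to D spans 7 letter names, so the interval is some kind of seventh.
E5 to D#6 is 11 semitones, which makes it a major seventh; the second version is higher, so the direction is up.
Checking another pair — Gb4 → F5 — gives the same interval.

up a major seventh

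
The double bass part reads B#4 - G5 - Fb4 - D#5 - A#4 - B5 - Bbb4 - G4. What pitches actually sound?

B#3 G4 Fb3 D#4 A#3 B4 Bbb3 G3

The double bass sounds a perfect octave below written, so transpose each written note down a perfect octave.
B#4 -> B#3
G5 -> G4
Fb4 -> Fb3
D#5 -> D#4
A#4 -> A#3
B5 -> B4
Bbb4 -> Bbb3
G4 -> G3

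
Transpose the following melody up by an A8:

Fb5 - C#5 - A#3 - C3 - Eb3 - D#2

Fb5 up an augmented octave is F6.
C#5: an octave up reaches C, and 13 semitones makes it C##6.
A#3: an octave up reaches A, and 13 semitones makes it A##4.
C3 up an augmented octave is C#4.
Eb3: an octave up reaches E, and 13 semitones makes it E4.
D#2: an octave up reaches D, and 13 semitones makes it D##3.

F6 C##6 A##4 C#4 E4 D##3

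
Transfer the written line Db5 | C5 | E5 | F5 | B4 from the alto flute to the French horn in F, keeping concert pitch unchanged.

First find concert pitch: the alto flute sounds a perfect fourth below written, so Db5 C5 E5 F5 B4 sounds Ab4 G4 B4 C5 F#4.
Then write for French horn in F: it sounds a perfect fifth below written, so the part must be a perfect fifth above concert.
Ab4 → Eb5
G4 → D5
B4 → F#5
C5 → G5
F#4 → C#5

Eb5 D5 F#5 G5 C#5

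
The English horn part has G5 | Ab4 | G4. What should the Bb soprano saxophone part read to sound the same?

First find concert pitch: the English horn sounds a perfect fifth below written, so G5 Ab4 G4 sounds C5 Db4 C4.
Then write for Bb soprano saxophone: it sounds a major second below written, so the part must be a major second above concert.
C5 → D5
Db4 → Eb4
C4 → D4

D5 Eb4 D4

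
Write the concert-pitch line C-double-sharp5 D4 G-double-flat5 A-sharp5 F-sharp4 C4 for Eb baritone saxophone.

A##6 B5 Ebb7 F##7 D#6 A5

The Eb baritone saxophone sounds a major thirteenth below written, so the written part must be a major thirteenth above concert — transpose each note up.
C##5 to A##6
D4 to B5
Gbb5 to Ebb7
A#5 to F##7
F#4 to D#6
C4 to A5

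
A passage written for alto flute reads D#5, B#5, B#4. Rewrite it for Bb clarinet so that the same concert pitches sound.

First find concert pitch: the alto flute sounds a perfect fourth below written, so D#5 B#5 B#4 sounds A#4 F##5 F##4.
Then write for Bb clarinet: it sounds a major second below written, so the part must be a major second above concert.
A#4 → B#4
F##5 → G##5
F##4 → G##4

B#4 G##5 G##4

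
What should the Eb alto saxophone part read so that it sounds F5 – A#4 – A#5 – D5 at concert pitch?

D6 F##5 F##6 B5

Written C4 sounds as Eb3 on the Eb alto saxophone, so concert pitches are written a major sixth up.
F5 to D6
A#4 to F##5
A#5 to F##6
D5 to B5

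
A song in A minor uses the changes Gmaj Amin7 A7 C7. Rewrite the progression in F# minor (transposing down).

Emaj F#min7 F#7 A7

A minor down to F# minor is a minor third; each chord root moves by that interval while the quality stays the same.
Gmaj: root G down a minor third → E, giving Emaj.
Amin7: root A down a minor third → F#, giving F#min7.
A7: root A down a minor third → F#, giving F#7.
C7: root C down a minor third → A, giving A7.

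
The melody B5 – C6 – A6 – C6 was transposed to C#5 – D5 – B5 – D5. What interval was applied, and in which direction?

down a minor seventh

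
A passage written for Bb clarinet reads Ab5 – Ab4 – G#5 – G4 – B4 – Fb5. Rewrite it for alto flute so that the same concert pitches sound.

Cb6 Cb5 B5 Bb4 D5 Abb5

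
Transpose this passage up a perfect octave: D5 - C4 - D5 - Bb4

D5 → D6
C4 → C5
D5 → D6
Bb4 → Bb5

D6 C5 D6 Bb5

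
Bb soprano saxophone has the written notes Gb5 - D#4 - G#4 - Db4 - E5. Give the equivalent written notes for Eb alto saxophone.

Db6 A#4 D#5 Ab4 B5

First find concert pitch: the Bb soprano saxophone sounds a major second below written, so Gb5 D#4 G#4 Db4 E5 sounds Fb5 C#4 F#4 Cb4 D5.
Then write for Eb alto saxophone: it sounds a major sixth below written, so the part must be a major sixth above concert.
Fb5 → Db6
C#4 → A#4
F#4 → D#5
Cb4 → Ab4
D5 → B5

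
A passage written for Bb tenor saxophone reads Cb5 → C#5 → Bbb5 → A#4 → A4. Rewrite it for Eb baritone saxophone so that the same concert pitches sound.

Gb5 G#5 Fb6 E#5 E5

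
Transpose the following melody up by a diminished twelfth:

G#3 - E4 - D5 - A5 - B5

G#3 → D5
E4 → Bb5
D5 → Ab6
A5 → Eb7
B5 → F7

D5 Bb5 Ab6 Eb7 F7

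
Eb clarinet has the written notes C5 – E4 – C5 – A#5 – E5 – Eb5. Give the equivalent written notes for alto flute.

First find concert pitch: the Eb clarinet sounds a minor third above written, so C5 E4 C5 A#5 E5 Eb5 sounds Eb5 G4 Eb5 C#6 G5 Gb5.
Then write for alto flute: it sounds a perfect fourth below written, so the part must be a perfect fourth above concert.
Eb5 → Ab5
G4 → C5
Eb5 → Ab5
C#6 → F#6
G5 → C6
Gb5 → Cb6

Ab5 C5 Ab5 F#6 C6 Cb6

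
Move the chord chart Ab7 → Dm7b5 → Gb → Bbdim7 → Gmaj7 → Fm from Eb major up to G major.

Eb major up to G major is a major third; each chord root moves by that interval while the quality stays the same.
Ab7: root Ab up a major third → C, giving C7.
Dm7b5: root D up a major third → F#, giving F#m7b5.
Gb: root Gb up a major third → Bb, giving Bb.
Bbdim7: root Bb up a major third → D, giving Ddim7.
Gmaj7: root G up a major third → B, giving Bmaj7.
Fm: root F up a major third → A, giving Am.

C7 F#m7b5 Bb Ddim7 Bmaj7 Am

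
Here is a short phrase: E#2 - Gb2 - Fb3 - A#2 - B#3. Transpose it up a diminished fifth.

E#2 gives B2
Gb2 gives Dbb3
Fb3 gives Cbb4
A#2 gives E3
B#3 gives F#4

B2 Dbb3 Cbb4 E3 F#4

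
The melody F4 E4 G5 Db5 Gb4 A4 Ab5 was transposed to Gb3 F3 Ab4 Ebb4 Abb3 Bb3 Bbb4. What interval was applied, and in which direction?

down a major seventh

Take the first pair: F4 → Gb3. F to G spans 7 letter names, so the interval is some kind of seventh.
Gb3 to F4 is 11 semitones, which makes it a major seventh; the second version is lower, so the direction is down.
Checking another pair — Ab5 → Bbb4 — gives the same interval.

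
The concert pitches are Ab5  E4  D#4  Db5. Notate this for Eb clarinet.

F5 C#4 B#3 Bb4

The Eb clarinet sounds a minor third above written, so the written part must be a minor third below concert — transpose each note down.
Ab5 gives F5
E4 gives C#4
D#4 gives B#3
Db5 gives Bb4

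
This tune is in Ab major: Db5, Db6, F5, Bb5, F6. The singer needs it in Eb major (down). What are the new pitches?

Ab4 Ab5 C5 F5 C6

From Ab down to Eb is a perfect fourth; apply that to each pitch.
Db5 gives Ab4
Db6 gives Ab5
F5 gives C5
Bb5 gives F5
F6 gives C6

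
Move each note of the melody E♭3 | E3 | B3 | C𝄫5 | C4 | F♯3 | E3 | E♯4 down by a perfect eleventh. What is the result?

Eb3: an eleventh down reaches B, and 17 semitones makes it Bb1.
A perfect eleventh down from E3 gives B1.
A perfect eleventh down from B3 gives F#2.
Cbb5 down a perfect eleventh is Gbb3.
C4: an eleventh down reaches G, and 17 semitones makes it G2.
F#3: an eleventh down reaches C, and 17 semitones makes it C#2.
E3 down a perfect eleventh is B1.
A perfect eleventh down from E#4 gives B#2.

Bb1 B1 F#2 Gbb3 G2 C#2 B1 B#2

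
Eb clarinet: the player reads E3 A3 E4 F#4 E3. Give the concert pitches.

The Eb clarinet sounds a minor third above written, so transpose each written note up a minor third.
E3 -> G3
A3 -> C4
E4 -> G4
F#4 -> A4
E3 -> G3

G3 C4 G4 A4 G3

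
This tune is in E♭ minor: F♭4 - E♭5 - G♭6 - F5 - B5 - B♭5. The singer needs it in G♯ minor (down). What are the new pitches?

A3 G#4 B5 A#4 D##5 D#5

From E♭ down to G♯ is a diminished sixth; apply that to each pitch.
Fb4 gives A3
Eb5 gives G#4
Gb6 gives B5
F5 gives A#4
B5 gives D##5
Bb5 gives D#5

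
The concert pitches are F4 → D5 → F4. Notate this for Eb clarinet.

D4 B4 D4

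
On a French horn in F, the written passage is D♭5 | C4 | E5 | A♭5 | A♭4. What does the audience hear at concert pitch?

Written C4 on the French horn in F sounds as F3, a perfect fifth lower; apply that shift to every note.
Db5 → Gb4
C4 → F3
E5 → A4
Ab5 → Db5
Ab4 → Db4

Gb4 F3 A4 Db5 Db4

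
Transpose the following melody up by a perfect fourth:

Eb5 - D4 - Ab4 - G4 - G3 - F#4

Ab5 G4 Db5 C5 C4 B4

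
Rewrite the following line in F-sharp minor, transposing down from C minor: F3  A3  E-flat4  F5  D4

B2 D#3 A3 B4 G#3

C minor to F-sharp minor down is a diminished fifth, so every note moves down by that interval.
F3 -> B2
A3 -> D#3
Eb4 -> A3
F5 -> B4
D4 -> G#3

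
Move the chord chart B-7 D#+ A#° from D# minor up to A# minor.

F#-7 A#+ E#°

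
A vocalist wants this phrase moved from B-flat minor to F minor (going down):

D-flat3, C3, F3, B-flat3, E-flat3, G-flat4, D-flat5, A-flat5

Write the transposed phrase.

Ab2 G2 C3 F3 Bb2 Db4 Ab4 Eb5

B-flat minor to F minor down is a perfect fourth, so every note moves down by that interval.
Db3 becomes Ab2
C3 becomes G2
F3 becomes C3
Bb3 becomes F3
Eb3 becomes Bb2
Gb4 becomes Db4
Db5 becomes Ab4
Ab5 becomes Eb5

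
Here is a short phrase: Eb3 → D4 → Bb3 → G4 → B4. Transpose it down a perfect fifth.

Eb3 down a perfect fifth is Ab2.
A perfect fifth down from D4 gives G3.
A perfect fifth down from Bb3 gives Eb3.
A perfect fifth down from G4 gives C4.
A perfect fifth down from B4 gives E4.

Ab2 G3 Eb3 C4 E4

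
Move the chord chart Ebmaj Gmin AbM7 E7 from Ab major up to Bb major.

Fmaj Amin BbM7 F#7

Ab major up to Bb major is a major second; each chord root moves by that interval while the quality stays the same.
Ebmaj: root Eb up a major second → F, giving Fmaj.
Gmin: root G up a major second → A, giving Amin.
AbM7: root Ab up a major second → Bb, giving BbM7.
E7: root E up a major second → F#, giving F#7.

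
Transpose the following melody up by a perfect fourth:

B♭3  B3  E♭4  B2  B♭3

A perfect fourth up from Bb3 gives Eb4.
B3 up a perfect fourth is E4.
Eb4: a fourth up reaches A, and 5 semitones makes it Ab4.
A perfect fourth up from B2 gives E3.
Bb3: a fourth up reaches E, and 5 semitones makes it Eb4.

Eb4 E4 Ab4 E3 Eb4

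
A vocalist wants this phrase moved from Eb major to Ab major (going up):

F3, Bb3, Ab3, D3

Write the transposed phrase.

Bb3 Eb4 Db4 G3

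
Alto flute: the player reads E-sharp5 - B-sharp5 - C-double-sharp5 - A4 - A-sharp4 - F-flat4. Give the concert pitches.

Written C4 on the alto flute sounds as G3, a perfect fourth lower; apply that shift to every note.
E#5 -> B#4
B#5 -> F##5
C##5 -> G##4
A4 -> E4
A#4 -> E#4
Fb4 -> Cb4

B#4 F##5 G##4 E4 E#4 Cb4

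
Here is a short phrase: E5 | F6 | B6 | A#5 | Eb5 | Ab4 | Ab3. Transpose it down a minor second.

A minor second down from E5 gives D#5.
F6 down a minor second is E6.
B6: a second down reaches A, and 1 semitone makes it A#6.
A minor second down from A#5 gives G##5.
Eb5: a second down reaches D, and 1 semitone makes it D5.
Ab4: a second down reaches G, and 1 semitone makes it G4.
A minor second down from Ab3 gives G3.

D#5 E6 A#6 G##5 D5 G4 G3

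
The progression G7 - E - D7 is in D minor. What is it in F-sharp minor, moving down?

D minor down to F-sharp minor is a minor sixth; each chord root moves by that interval while the quality stays the same.
G7: root G down a minor sixth → B, giving B7.
E: root E down a minor sixth → G#, giving G#.
D7: root D down a minor sixth → F#, giving F#7.

B7 G# F#7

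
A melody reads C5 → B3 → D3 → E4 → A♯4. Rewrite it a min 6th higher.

Ab5 G4 Bb3 C5 F#5

C5: a sixth up reaches A, and 8 semitones makes it Ab5.
B3: a sixth up reaches G, and 8 semitones makes it G4.
D3 up a minor sixth is Bb3.
E4 up a minor sixth is C5.
A#4 up a minor sixth is F#5.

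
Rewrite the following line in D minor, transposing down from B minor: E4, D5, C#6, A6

G3 F4 E5 C6

From B down to D is a major sixth; apply that to each pitch.
E4 gives G3
D5 gives F4
C#6 gives E5
A6 gives C6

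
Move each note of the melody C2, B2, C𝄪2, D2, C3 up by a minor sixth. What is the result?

C2 becomes Ab2
B2 becomes G3
C##2 becomes A#2
D2 becomes Bb2
C3 becomes Ab3

Ab2 G3 A#2 Bb2 Ab3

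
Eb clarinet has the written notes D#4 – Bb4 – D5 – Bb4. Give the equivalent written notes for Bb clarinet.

First find concert pitch: the Eb clarinet sounds a minor third above written, so D#4 Bb4 D5 Bb4 sounds F#4 Db5 F5 Db5.
Then write for Bb clarinet: it sounds a major second below written, so the part must be a major second above concert.
F#4 → G#4
Db5 → Eb5
F5 → G5
Db5 → Eb5

G#4 Eb5 G5 Eb5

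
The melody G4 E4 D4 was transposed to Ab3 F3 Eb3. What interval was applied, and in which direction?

down a major seventh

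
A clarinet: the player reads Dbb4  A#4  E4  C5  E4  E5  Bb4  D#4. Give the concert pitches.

The A clarinet sounds a minor third below written, so transpose each written note down a minor third.
Dbb4 -> Bbb3
A#4 -> F##4
E4 -> C#4
C5 -> A4
E4 -> C#4
E5 -> C#5
Bb4 -> G4
D#4 -> B#3

Bbb3 F##4 C#4 A4 C#4 C#5 G4 B#3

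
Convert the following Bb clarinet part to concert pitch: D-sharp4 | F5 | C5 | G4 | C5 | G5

C#4 Eb5 Bb4 F4 Bb4 F5

The Bb clarinet sounds a major second below written, so transpose each written note down a major second.
D#4 becomes C#4
F5 becomes Eb5
C5 becomes Bb4
G4 becomes F4
C5 becomes Bb4
G5 becomes F5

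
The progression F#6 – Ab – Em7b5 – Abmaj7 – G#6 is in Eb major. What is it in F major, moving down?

G#6 Bb F#m7b5 Bbmaj7 A#6

Eb major down to F major is a minor seventh; each chord root moves by that interval while the quality stays the same.
F#6: root F# down a minor seventh → G#, giving G#6.
Ab: root Ab down a minor seventh → Bb, giving Bb.
Em7b5: root E down a minor seventh → F#, giving F#m7b5.
Abmaj7: root Ab down a minor seventh → Bb, giving Bbmaj7.
G#6: root G# down a minor seventh → A#, giving A#6.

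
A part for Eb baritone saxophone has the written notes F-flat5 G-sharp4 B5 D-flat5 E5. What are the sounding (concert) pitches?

Abb3 B2 D4 Fb3 G3

Written C4 on the Eb baritone saxophone sounds as Eb2, a major thirteenth lower; apply that shift to every note.
Fb5 to Abb3
G#4 to B2
B5 to D4
Db5 to Fb3
E5 to G3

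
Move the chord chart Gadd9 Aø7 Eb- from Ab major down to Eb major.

Dadd9 Eø7 Bb-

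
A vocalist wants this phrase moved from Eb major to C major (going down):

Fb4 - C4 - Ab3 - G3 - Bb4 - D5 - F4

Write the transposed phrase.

Db4 A3 F3 E3 G4 B4 D4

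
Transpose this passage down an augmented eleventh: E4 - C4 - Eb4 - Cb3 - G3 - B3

Bb2 Gb2 Bbb2 Gbb1 Db2 F2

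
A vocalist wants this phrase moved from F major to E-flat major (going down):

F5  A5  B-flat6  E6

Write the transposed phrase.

Eb5 G5 Ab6 D6

F major to E-flat major down is a major second, so every note moves down by that interval.
F5 becomes Eb5
A5 becomes G5
Bb6 becomes Ab6
E6 becomes D6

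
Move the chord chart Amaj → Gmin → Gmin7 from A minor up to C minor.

A minor up to C minor is a minor third; each chord root moves by that interval while the quality stays the same.
Amaj: root A up a minor third → C, giving Cmaj.
Gmin: root G up a minor third → Bb, giving Bbmin.
Gmin7: root G up a minor third → Bb, giving Bbmin7.

Cmaj Bbmin Bbmin7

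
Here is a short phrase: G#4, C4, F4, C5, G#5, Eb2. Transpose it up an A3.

B##4 E#4 A#4 E#5 B##5 G#2

G#4 up an augmented third is B##4.
C4: a third up reaches E, and 5 semitones makes it E#4.
An augmented third up from F4 gives A#4.
C5 up an augmented third is E#5.
G#5 up an augmented third is B##5.
Eb2 up an augmented third is G#2.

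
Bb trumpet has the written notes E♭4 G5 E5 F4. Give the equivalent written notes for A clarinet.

First find concert pitch: the Bb trumpet sounds a major second below written, so E♭4 G5 E5 F4 sounds Db4 F5 D5 Eb4.
Then write for A clarinet: it sounds a minor third below written, so the part must be a minor third above concert.
Db4 → Fb4
F5 → Ab5
D5 → F5
Eb4 → Gb4

Fb4 Ab5 F5 Gb4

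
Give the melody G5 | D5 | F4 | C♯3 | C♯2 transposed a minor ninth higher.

Ab6 Eb6 Gb5 D4 D3

G5: a ninth up reaches A, and 13 semitones makes it Ab6.
D5 up a minor ninth is Eb6.
A minor ninth up from F4 gives Gb5.
C#3 up a minor ninth is D4.
C#2 up a minor ninth is D3.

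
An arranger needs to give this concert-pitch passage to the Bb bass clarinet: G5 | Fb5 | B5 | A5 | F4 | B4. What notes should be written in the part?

Written C4 sounds as Bb2 on the Bb bass clarinet, so concert pitches are written a major ninth up.
G5 to A6
Fb5 to Gb6
B5 to C#7
A5 to B6
F4 to G5
B4 to C#6

A6 Gb6 C#7 B6 G5 C#6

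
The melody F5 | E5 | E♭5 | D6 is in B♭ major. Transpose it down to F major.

From B♭ down to F is a perfect fourth; apply that to each pitch.
F5 -> C5
E5 -> B4
Eb5 -> Bb4
D6 -> A5

C5 B4 Bb4 A5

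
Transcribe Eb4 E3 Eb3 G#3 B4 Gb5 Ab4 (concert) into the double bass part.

Written C4 sounds as C3 on the double bass, so concert pitches are written a perfect octave up.
Eb4 gives Eb5
E3 gives E4
Eb3 gives Eb4
G#3 gives G#4
B4 gives B5
Gb5 gives Gb6
Ab4 gives Ab5

Eb5 E4 Eb4 G#4 B5 Gb6 Ab5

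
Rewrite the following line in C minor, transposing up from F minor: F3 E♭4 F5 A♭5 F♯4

C4 Bb4 C6 Eb6 C#5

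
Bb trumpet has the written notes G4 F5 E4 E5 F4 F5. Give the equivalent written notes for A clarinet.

Ab4 Gb5 F4 F5 Gb4 Gb5

First find concert pitch: the Bb trumpet sounds a major second below written, so G4 F5 E4 E5 F4 F5 sounds F4 Eb5 D4 D5 Eb4 Eb5.
Then write for A clarinet: it sounds a minor third below written, so the part must be a minor third above concert.
F4 → Ab4
Eb5 → Gb5
D4 → F4
D5 → F5
Eb4 → Gb4
Eb5 → Gb5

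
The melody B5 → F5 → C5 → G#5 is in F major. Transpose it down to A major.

F major to A major down is a minor sixth, so every note moves down by that interval.
B5 gives D#5
F5 gives A4
C5 gives E4
G#5 gives B#4

D#5 A4 E4 B#4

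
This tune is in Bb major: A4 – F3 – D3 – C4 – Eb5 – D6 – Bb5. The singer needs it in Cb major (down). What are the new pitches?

Bb major to Cb major down is a major seventh, so every note moves down by that interval.
A4 becomes Bb3
F3 becomes Gb2
D3 becomes Eb2
C4 becomes Db3
Eb5 becomes Fb4
D6 becomes Eb5
Bb5 becomes Cb5

Bb3 Gb2 Eb2 Db3 Fb4 Eb5 Cb5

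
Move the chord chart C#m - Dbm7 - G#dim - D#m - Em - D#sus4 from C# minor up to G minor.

Gm Abbm7 Ddim Am Bbm Asus4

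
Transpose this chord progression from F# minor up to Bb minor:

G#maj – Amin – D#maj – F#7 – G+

F# minor up to Bb minor is a diminished fourth; each chord root moves by that interval while the quality stays the same.
G#maj: root G# up a diminished fourth → C, giving Cmaj.
Amin: root A up a diminished fourth → Db, giving Dbmin.
D#maj: root D# up a diminished fourth → G, giving Gmaj.
F#7: root F# up a diminished fourth → Bb, giving Bb7.
G+: root G up a diminished fourth → Cb, giving Cb+.

Cmaj Dbmin Gmaj Bb7 Cb+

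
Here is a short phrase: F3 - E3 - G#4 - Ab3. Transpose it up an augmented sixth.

An augmented sixth up from F3 gives D#4.
E3: a sixth up reaches C, and 10 semitones makes it C##4.
G#4: a sixth up reaches E, and 10 semitones makes it E##5.
Ab3 up an augmented sixth is F#4.

D#4 C##4 E##5 F#4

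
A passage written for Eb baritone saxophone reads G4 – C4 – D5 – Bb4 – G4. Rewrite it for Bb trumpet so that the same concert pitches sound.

C3 F2 G3 Eb3 C3

First find concert pitch: the Eb baritone saxophone sounds a major thirteenth below written, so G4 C4 D5 Bb4 G4 sounds Bb2 Eb2 F3 Db3 Bb2.
Then write for Bb trumpet: it sounds a major second below written, so the part must be a major second above concert.
Bb2 → C3
Eb2 → F2
F3 → G3
Db3 → Eb3
Bb2 → C3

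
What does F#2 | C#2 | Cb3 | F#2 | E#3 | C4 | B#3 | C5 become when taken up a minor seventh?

E3 B2 Bbb3 E3 D#4 Bb4 A#4 Bb5

F#2: a seventh up reaches E, and 10 semitones makes it E3.
C#2 up a minor seventh is B2.
Cb3 up a minor seventh is Bbb3.
F#2: a seventh up reaches E, and 10 semitones makes it E3.
A minor seventh up from E#3 gives D#4.
C4: a seventh up reaches B, and 10 semitones makes it Bb4.
B#3 up a minor seventh is A#4.
C5: a seventh up reaches B, and 10 semitones makes it Bb5.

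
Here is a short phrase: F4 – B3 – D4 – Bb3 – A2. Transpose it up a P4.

Bb4 E4 G4 Eb4 D3

F4 to Bb4
B3 to E4
D4 to G4
Bb3 to Eb4
A2 to D3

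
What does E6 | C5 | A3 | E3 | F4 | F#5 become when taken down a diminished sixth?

G##5 E#4 C##3 G##2 A#3 A##4

E6: a sixth down reaches G, and 7 semitones makes it G##5.
A diminished sixth down from C5 gives E#4.
A diminished sixth down from A3 gives C##3.
E3: a sixth down reaches G, and 7 semitones makes it G##2.
F4: a sixth down reaches A, and 7 semitones makes it A#3.
A diminished sixth down from F#5 gives A##4.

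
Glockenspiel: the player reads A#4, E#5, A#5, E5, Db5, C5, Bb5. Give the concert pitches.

Written C4 on the glockenspiel sounds as C6, a perfect fifteenth higher; apply that shift to every note.
A#4 → A#6
E#5 → E#7
A#5 → A#7
E5 → E7
Db5 → Db7
C5 → C7
Bb5 → Bb7

A#6 E#7 A#7 E7 Db7 C7 Bb7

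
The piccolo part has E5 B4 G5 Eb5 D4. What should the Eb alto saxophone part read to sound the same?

C#7 G#6 E7 C7 B5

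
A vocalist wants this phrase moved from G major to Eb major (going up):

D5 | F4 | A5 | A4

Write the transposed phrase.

Bb5 Db5 F6 F5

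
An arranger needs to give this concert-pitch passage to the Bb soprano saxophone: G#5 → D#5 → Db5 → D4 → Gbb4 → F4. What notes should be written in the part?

Written C4 sounds as Bb3 on the Bb soprano saxophone, so concert pitches are written a major second up.
G#5 becomes A#5
D#5 becomes E#5
Db5 becomes Eb5
D4 becomes E4
Gbb4 becomes Abb4
F4 becomes G4

A#5 E#5 Eb5 E4 Abb4 G4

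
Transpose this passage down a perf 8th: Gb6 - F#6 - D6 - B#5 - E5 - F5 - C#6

Gb6 becomes Gb5
F#6 becomes F#5
D6 becomes D5
B#5 becomes B#4
E5 becomes E4
F5 becomes F4
C#6 becomes C#5

Gb5 F#5 D5 B#4 E4 F4 C#5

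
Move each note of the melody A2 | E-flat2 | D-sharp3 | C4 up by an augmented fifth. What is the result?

An augmented fifth up from A2 gives E#3.
An augmented fifth up from Eb2 gives B2.
D#3 up an augmented fifth is A##3.
C4 up an augmented fifth is G#4.

E#3 B2 A##3 G#4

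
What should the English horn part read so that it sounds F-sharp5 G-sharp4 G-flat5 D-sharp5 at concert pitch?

C#6 D#5 Db6 A#5

The English horn sounds a perfect fifth below written, so the written part must be a perfect fifth above concert — transpose each note up.
F#5 becomes C#6
G#4 becomes D#5
Gb5 becomes Db6
D#5 becomes A#5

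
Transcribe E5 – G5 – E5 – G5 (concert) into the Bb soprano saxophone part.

F#5 A5 F#5 A5

The Bb soprano saxophone sounds a major second below written, so the written part must be a major second above concert — transpose each note up.
E5 to F#5
G5 to A5
E5 to F#5
G5 to A5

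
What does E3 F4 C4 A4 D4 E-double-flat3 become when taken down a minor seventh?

F#2 G3 D3 B3 E3 Fb2

E3 down a minor seventh is F#2.
F4: a seventh down reaches G, and 10 semitones makes it G3.
A minor seventh down from C4 gives D3.
A4 down a minor seventh is B3.
A minor seventh down from D4 gives E3.
Ebb3 down a minor seventh is Fb2.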